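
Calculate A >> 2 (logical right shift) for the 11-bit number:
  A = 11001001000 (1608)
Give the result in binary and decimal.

Logical shift right by 2: drop the bottom 2 bit(s), prepend 2 zero(s) on the left.
  11001001000  ->  keep [110010010], discard [00], prepend 00
= 00110010010

Answer: 00110010010 (402)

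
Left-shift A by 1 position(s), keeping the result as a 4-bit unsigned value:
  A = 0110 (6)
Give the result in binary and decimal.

Shift left by 1: drop the top 1 bit(s), append 1 zero(s) on the right.
  0110  ->  discard [0], keep [110], append 0
= 1100

Answer: 1100 (12)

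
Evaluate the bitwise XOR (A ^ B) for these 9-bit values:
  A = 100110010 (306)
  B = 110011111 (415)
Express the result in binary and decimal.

Apply ^ to each column (1 where bits differ):
  100110010
^ 110011111
-----------
  010101101

Answer: 010101101 (173)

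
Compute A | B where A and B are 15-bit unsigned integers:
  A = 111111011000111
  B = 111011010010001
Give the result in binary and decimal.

Apply | to each column (1 where either bit is 1):
  111111011000111
| 111011010010001
-----------------
  111111011010111

Answer: 111111011010111 (32471)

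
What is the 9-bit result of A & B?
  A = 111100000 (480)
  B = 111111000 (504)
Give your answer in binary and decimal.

Apply & to each column (1 only where both bits are 1):
  111100000
& 111111000
-----------
  111100000

Answer: 111100000 (480)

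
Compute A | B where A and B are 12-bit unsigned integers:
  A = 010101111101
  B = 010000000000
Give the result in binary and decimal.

Apply | to each column (1 where either bit is 1):
  010101111101
| 010000000000
--------------
  010101111101

Answer: 010101111101 (1405)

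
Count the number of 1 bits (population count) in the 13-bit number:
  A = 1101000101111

1101000101111
1-bits at positions (from bit 0 = LSB): 0, 1, 2, 3, 5, 9, 11, 12
Count = 8

Answer: 8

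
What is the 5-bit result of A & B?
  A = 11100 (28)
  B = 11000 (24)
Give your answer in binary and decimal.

Apply & to each column (1 only where both bits are 1):
  11100
& 11000
-------
  11000

Answer: 11000 (24)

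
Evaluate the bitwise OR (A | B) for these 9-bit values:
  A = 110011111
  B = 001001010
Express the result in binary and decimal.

Apply | to each column (1 where either bit is 1):
  110011111
| 001001010
-----------
  111011111

Answer: 111011111 (479)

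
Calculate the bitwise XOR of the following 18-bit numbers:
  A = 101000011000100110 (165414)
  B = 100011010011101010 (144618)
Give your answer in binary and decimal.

Apply ^ to each column (1 where bits differ):
  101000011000100110
^ 100011010011101010
--------------------
  001011001011001100

Answer: 001011001011001100 (45772)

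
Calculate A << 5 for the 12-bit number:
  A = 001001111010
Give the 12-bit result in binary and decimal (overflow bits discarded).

Shift left by 5: drop the top 5 bit(s), append 5 zero(s) on the right.
  001001111010  ->  discard [00100], keep [1111010], append 00000
= 111101000000

Answer: 111101000000 (3904)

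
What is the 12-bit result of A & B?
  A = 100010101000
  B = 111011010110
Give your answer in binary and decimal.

Apply & to each column (1 only where both bits are 1):
  100010101000
& 111011010110
--------------
  100010000000

Answer: 100010000000 (2176)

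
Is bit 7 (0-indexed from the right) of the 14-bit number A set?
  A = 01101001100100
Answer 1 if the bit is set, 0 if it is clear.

Bit 7 is the 8th from the right.
  01101001100100
        ^
That bit is 0.

Answer: 0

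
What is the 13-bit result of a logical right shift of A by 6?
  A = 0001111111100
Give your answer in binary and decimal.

Logical shift right by 6: drop the bottom 6 bit(s), prepend 6 zero(s) on the left.
  0001111111100  ->  keep [0001111], discard [111100], prepend 000000
= 0000000001111

Answer: 0000000001111 (15)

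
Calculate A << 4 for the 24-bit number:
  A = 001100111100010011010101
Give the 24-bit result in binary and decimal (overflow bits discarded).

Shift left by 4: drop the top 4 bit(s), append 4 zero(s) on the right.
  001100111100010011010101  ->  discard [0011], keep [00111100010011010101], append 0000
= 001111000100110101010000

Answer: 001111000100110101010000 (3951952)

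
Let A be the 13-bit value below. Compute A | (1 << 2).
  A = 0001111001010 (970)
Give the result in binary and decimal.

Mask = 1 << 2 = 0000000000100
Bit 2 of A is 0, so OR-ing with the mask flips it to 1.
  0001111001010
| 0000000000100
---------------
  0001111001110

Answer: 0001111001110 (974)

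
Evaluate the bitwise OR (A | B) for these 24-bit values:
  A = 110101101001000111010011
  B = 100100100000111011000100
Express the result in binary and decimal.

Apply | to each column (1 where either bit is 1):
  110101101001000111010011
| 100100100000111011000100
--------------------------
  110101101001111111010111

Answer: 110101101001111111010111 (14065623)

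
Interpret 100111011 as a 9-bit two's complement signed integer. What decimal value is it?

MSB is 1, so the value is negative. Find the magnitude:
1. Invert bits:  011000100
2. Add 1:        011000101  = 197
3. Apply sign:   -197

Answer: -197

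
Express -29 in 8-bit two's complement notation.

1. Binary of +29:  00011101
2. Invert bits:     11100010
3. Add 1:           11100011

Answer: 11100011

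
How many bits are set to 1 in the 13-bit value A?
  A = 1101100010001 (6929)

1101100010001
1-bits at positions (from bit 0 = LSB): 0, 4, 8, 9, 11, 12
Count = 6

Answer: 6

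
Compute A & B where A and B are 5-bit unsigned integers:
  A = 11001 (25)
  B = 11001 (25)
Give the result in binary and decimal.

Apply & to each column (1 only where both bits are 1):
  11001
& 11001
-------
  11001

Answer: 11001 (25)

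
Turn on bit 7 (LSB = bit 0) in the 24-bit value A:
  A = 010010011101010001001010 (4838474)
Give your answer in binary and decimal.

Mask = 1 << 7 = 000000000000000010000000
Bit 7 of A is 0, so OR-ing with the mask flips it to 1.
  010010011101010001001010
| 000000000000000010000000
--------------------------
  010010011101010011001010

Answer: 010010011101010011001010 (4838602)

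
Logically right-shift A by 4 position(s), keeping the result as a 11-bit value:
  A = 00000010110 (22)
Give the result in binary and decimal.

Logical shift right by 4: drop the bottom 4 bit(s), prepend 4 zero(s) on the left.
  00000010110  ->  keep [0000001], discard [0110], prepend 0000
= 00000000001

Answer: 00000000001 (1)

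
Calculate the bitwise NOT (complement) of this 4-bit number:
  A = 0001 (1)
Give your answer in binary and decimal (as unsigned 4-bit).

Flip each bit (0->1, 1->0):
  0001
  1110

Answer: 1110 (14)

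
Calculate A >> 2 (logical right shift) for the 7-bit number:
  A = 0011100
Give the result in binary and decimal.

Logical shift right by 2: drop the bottom 2 bit(s), prepend 2 zero(s) on the left.
  0011100  ->  keep [00111], discard [00], prepend 00
= 0000111

Answer: 0000111 (7)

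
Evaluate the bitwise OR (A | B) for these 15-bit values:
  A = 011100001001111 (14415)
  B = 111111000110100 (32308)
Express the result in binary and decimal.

Apply | to each column (1 where either bit is 1):
  011100001001111
| 111111000110100
-----------------
  111111001111111

Answer: 111111001111111 (32383)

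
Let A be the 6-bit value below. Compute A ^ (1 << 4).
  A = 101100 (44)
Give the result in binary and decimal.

Mask = 1 << 4 = 010000
Bit 4 of A is 0; XOR with the mask flips it to 1.
  101100
^ 010000
--------
  111100

Answer: 111100 (60)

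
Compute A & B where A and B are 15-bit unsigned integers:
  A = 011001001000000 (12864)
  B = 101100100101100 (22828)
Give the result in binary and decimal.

Apply & to each column (1 only where both bits are 1):
  011001001000000
& 101100100101100
-----------------
  001000000000000

Answer: 001000000000000 (4096)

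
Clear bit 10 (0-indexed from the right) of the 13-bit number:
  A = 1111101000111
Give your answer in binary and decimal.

Mask = ~(1 << 10) = 1101111111111
Bit 10 of A is 1, so AND-ing with the mask clears it to 0.
  1111101000111
& 1101111111111
---------------
  1101101000111

Answer: 1101101000111 (6983)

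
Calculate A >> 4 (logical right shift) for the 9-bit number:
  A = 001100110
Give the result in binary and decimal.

Logical shift right by 4: drop the bottom 4 bit(s), prepend 4 zero(s) on the left.
  001100110  ->  keep [00110], discard [0110], prepend 0000
= 000000110

Answer: 000000110 (6)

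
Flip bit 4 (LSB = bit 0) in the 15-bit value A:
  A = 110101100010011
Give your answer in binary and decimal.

Mask = 1 << 4 = 000000000010000
Bit 4 of A is 1; XOR with the mask flips it to 0.
  110101100010011
^ 000000000010000
-----------------
  110101100000011

Answer: 110101100000011 (27395)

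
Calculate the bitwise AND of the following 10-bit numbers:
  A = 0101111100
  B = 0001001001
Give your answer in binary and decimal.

Apply & to each column (1 only where both bits are 1):
  0101111100
& 0001001001
------------
  0001001000

Answer: 0001001000 (72)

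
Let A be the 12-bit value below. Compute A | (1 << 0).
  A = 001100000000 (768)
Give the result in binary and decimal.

Mask = 1 << 0 = 000000000001
Bit 0 of A is 0, so OR-ing with the mask flips it to 1.
  001100000000
| 000000000001
--------------
  001100000001

Answer: 001100000001 (769)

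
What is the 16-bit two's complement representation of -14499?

1. Binary of +14499:  0011100010100011
2. Invert bits:     1100011101011100
3. Add 1:           1100011101011101

Answer: 1100011101011101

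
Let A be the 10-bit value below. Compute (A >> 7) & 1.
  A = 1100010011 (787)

Bit 7 is the 8th from the right.
  1100010011
    ^
That bit is 0.

Answer: 0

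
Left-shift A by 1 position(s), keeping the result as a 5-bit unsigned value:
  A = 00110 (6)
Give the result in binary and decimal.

Shift left by 1: drop the top 1 bit(s), append 1 zero(s) on the right.
  00110  ->  discard [0], keep [0110], append 0
= 01100

Answer: 01100 (12)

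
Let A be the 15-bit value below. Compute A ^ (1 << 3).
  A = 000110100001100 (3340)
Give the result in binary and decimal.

Mask = 1 << 3 = 000000000001000
Bit 3 of A is 1; XOR with the mask flips it to 0.
  000110100001100
^ 000000000001000
-----------------
  000110100000100

Answer: 000110100000100 (3332)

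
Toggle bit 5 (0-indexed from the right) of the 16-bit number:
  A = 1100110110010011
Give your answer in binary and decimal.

Mask = 1 << 5 = 0000000000100000
Bit 5 of A is 0; XOR with the mask flips it to 1.
  1100110110010011
^ 0000000000100000
------------------
  1100110110110011

Answer: 1100110110110011 (52659)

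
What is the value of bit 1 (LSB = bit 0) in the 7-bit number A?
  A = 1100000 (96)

Bit 1 is the 2nd from the right.
  1100000
       ^
That bit is 0.

Answer: 0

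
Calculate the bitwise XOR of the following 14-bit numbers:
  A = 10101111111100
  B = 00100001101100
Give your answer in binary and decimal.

Apply ^ to each column (1 where bits differ):
  10101111111100
^ 00100001101100
----------------
  10001110010000

Answer: 10001110010000 (9104)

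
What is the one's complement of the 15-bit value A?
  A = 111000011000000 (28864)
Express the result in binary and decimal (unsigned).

Flip each bit (0->1, 1->0):
  111000011000000
  000111100111111

Answer: 000111100111111 (3903)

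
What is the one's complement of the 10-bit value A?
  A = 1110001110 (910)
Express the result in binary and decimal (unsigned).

Flip each bit (0->1, 1->0):
  1110001110
  0001110001

Answer: 0001110001 (113)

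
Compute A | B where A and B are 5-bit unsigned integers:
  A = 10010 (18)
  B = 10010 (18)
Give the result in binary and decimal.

Apply | to each column (1 where either bit is 1):
  10010
| 10010
-------
  10010

Answer: 10010 (18)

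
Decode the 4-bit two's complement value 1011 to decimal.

MSB is 1, so the value is negative. Find the magnitude:
1. Invert bits:  0100
2. Add 1:        0101  = 5
3. Apply sign:   -5

Answer: -5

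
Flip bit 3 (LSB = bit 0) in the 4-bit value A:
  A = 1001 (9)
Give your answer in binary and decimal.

Mask = 1 << 3 = 1000
Bit 3 of A is 1; XOR with the mask flips it to 0.
  1001
^ 1000
------
  0001

Answer: 0001 (1)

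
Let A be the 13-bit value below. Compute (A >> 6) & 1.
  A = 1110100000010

Bit 6 is the 7th from the right.
  1110100000010
        ^
That bit is 0.

Answer: 0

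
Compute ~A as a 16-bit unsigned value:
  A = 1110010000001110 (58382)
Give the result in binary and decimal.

Flip each bit (0->1, 1->0):
  1110010000001110
  0001101111110001

Answer: 0001101111110001 (7153)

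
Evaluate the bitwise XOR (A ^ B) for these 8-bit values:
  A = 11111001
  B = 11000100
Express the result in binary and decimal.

Apply ^ to each column (1 where bits differ):
  11111001
^ 11000100
----------
  00111101

Answer: 00111101 (61)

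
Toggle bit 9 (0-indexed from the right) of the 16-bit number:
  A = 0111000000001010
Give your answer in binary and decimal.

Mask = 1 << 9 = 0000001000000000
Bit 9 of A is 0; XOR with the mask flips it to 1.
  0111000000001010
^ 0000001000000000
------------------
  0111001000001010

Answer: 0111001000001010 (29194)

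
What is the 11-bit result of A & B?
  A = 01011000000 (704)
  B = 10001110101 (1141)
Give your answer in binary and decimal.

Apply & to each column (1 only where both bits are 1):
  01011000000
& 10001110101
-------------
  00001000000

Answer: 00001000000 (64)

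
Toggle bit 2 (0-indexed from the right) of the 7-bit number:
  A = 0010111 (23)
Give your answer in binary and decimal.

Mask = 1 << 2 = 0000100
Bit 2 of A is 1; XOR with the mask flips it to 0.
  0010111
^ 0000100
---------
  0010011

Answer: 0010011 (19)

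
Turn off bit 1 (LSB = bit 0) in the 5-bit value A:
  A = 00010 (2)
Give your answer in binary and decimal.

Mask = ~(1 << 1) = 11101
Bit 1 of A is 1, so AND-ing with the mask clears it to 0.
  00010
& 11101
-------
  00000

Answer: 00000 (0)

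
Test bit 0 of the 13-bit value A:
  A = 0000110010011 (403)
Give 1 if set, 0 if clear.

Bit 0 is the 1st from the right.
  0000110010011
              ^
That bit is 1.

Answer: 1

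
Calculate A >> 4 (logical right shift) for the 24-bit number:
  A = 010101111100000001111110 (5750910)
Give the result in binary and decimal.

Logical shift right by 4: drop the bottom 4 bit(s), prepend 4 zero(s) on the left.
  010101111100000001111110  ->  keep [01010111110000000111], discard [1110], prepend 0000
= 000001010111110000000111

Answer: 000001010111110000000111 (359431)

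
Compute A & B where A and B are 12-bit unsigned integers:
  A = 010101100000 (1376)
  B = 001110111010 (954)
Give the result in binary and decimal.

Apply & to each column (1 only where both bits are 1):
  010101100000
& 001110111010
--------------
  000100100000

Answer: 000100100000 (288)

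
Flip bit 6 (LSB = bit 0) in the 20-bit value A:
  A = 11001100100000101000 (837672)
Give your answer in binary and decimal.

Mask = 1 << 6 = 00000000000001000000
Bit 6 of A is 0; XOR with the mask flips it to 1.
  11001100100000101000
^ 00000000000001000000
----------------------
  11001100100001101000

Answer: 11001100100001101000 (837736)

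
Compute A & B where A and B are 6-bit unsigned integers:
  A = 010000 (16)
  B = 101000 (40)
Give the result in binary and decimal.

Apply & to each column (1 only where both bits are 1):
  010000
& 101000
--------
  000000

Answer: 000000 (0)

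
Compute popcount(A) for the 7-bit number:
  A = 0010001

0010001
1-bits at positions (from bit 0 = LSB): 0, 4
Count = 2

Answer: 2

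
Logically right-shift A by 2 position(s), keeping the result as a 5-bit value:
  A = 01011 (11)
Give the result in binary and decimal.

Logical shift right by 2: drop the bottom 2 bit(s), prepend 2 zero(s) on the left.
  01011  ->  keep [010], discard [11], prepend 00
= 00010

Answer: 00010 (2)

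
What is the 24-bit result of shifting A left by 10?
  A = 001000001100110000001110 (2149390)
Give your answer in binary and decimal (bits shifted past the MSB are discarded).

Shift left by 10: drop the top 10 bit(s), append 10 zero(s) on the right.
  001000001100110000001110  ->  discard [0010000011], keep [00110000001110], append 0000000000
= 001100000011100000000000

Answer: 001100000011100000000000 (3160064)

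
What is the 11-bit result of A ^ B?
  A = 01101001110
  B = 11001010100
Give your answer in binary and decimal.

Apply ^ to each column (1 where bits differ):
  01101001110
^ 11001010100
-------------
  10100011010

Answer: 10100011010 (1306)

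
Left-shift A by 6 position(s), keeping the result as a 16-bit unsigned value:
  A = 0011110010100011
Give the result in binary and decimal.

Shift left by 6: drop the top 6 bit(s), append 6 zero(s) on the right.
  0011110010100011  ->  discard [001111], keep [0010100011], append 000000
= 0010100011000000

Answer: 0010100011000000 (10432)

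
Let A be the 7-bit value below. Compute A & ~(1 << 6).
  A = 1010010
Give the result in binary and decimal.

Mask = ~(1 << 6) = 0111111
Bit 6 of A is 1, so AND-ing with the mask clears it to 0.
  1010010
& 0111111
---------
  0010010

Answer: 0010010 (18)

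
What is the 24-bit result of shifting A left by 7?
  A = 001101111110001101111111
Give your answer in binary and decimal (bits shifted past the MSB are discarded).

Shift left by 7: drop the top 7 bit(s), append 7 zero(s) on the right.
  001101111110001101111111  ->  discard [0011011], keep [11110001101111111], append 0000000
= 111100011011111110000000

Answer: 111100011011111110000000 (15843200)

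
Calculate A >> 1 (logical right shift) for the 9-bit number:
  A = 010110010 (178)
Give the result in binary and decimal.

Logical shift right by 1: drop the bottom 1 bit(s), prepend 1 zero(s) on the left.
  010110010  ->  keep [01011001], discard [0], prepend 0
= 001011001

Answer: 001011001 (89)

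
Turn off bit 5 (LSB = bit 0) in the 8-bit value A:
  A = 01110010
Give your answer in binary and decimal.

Mask = ~(1 << 5) = 11011111
Bit 5 of A is 1, so AND-ing with the mask clears it to 0.
  01110010
& 11011111
----------
  01010010

Answer: 01010010 (82)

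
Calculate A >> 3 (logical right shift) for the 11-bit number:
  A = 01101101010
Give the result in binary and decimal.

Logical shift right by 3: drop the bottom 3 bit(s), prepend 3 zero(s) on the left.
  01101101010  ->  keep [01101101], discard [010], prepend 000
= 00001101101

Answer: 00001101101 (109)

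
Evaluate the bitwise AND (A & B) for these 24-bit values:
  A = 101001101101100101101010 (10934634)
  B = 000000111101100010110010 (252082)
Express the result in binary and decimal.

Apply & to each column (1 only where both bits are 1):
  101001101101100101101010
& 000000111101100010110010
--------------------------
  000000101101100000100010

Answer: 000000101101100000100010 (186402)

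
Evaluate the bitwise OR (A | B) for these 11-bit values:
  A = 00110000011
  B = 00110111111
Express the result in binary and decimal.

Apply | to each column (1 where either bit is 1):
  00110000011
| 00110111111
-------------
  00110111111

Answer: 00110111111 (447)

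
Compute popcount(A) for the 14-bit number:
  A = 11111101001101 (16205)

11111101001101
1-bits at positions (from bit 0 = LSB): 0, 2, 3, 6, 8, 9, 10, 11, 12, 13
Count = 10

Answer: 10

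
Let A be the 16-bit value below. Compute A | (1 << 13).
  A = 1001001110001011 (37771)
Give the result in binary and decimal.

Mask = 1 << 13 = 0010000000000000
Bit 13 of A is 0, so OR-ing with the mask flips it to 1.
  1001001110001011
| 0010000000000000
------------------
  1011001110001011

Answer: 1011001110001011 (45963)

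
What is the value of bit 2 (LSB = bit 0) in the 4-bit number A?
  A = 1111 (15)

Bit 2 is the 3rd from the right.
  1111
   ^
That bit is 1.

Answer: 1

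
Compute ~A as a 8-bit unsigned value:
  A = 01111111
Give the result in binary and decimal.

Flip each bit (0->1, 1->0):
  01111111
  10000000

Answer: 10000000 (128)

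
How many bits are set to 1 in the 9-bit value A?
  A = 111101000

111101000
1-bits at positions (from bit 0 = LSB): 3, 5, 6, 7, 8
Count = 5

Answer: 5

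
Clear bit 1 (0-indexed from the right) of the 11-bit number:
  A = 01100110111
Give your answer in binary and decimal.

Mask = ~(1 << 1) = 11111111101
Bit 1 of A is 1, so AND-ing with the mask clears it to 0.
  01100110111
& 11111111101
-------------
  01100110101

Answer: 01100110101 (821)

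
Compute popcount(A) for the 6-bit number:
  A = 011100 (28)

011100
1-bits at positions (from bit 0 = LSB): 2, 3, 4
Count = 3

Answer: 3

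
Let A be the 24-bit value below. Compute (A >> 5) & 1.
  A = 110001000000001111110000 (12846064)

Bit 5 is the 6th from the right.
  110001000000001111110000
                    ^
That bit is 1.

Answer: 1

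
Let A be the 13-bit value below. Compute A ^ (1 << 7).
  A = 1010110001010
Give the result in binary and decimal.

Mask = 1 << 7 = 0000010000000
Bit 7 of A is 1; XOR with the mask flips it to 0.
  1010110001010
^ 0000010000000
---------------
  1010100001010

Answer: 1010100001010 (5386)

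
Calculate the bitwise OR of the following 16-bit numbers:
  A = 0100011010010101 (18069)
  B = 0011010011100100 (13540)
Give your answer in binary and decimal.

Apply | to each column (1 where either bit is 1):
  0100011010010101
| 0011010011100100
------------------
  0111011011110101

Answer: 0111011011110101 (30453)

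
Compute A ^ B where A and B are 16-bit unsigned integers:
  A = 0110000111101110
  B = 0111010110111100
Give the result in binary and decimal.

Apply ^ to each column (1 where bits differ):
  0110000111101110
^ 0111010110111100
------------------
  0001010001010010

Answer: 0001010001010010 (5202)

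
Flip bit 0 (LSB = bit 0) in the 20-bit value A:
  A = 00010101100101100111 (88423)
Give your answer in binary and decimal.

Mask = 1 << 0 = 00000000000000000001
Bit 0 of A is 1; XOR with the mask flips it to 0.
  00010101100101100111
^ 00000000000000000001
----------------------
  00010101100101100110

Answer: 00010101100101100110 (88422)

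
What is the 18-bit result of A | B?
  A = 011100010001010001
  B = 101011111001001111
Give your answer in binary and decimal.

Apply | to each column (1 where either bit is 1):
  011100010001010001
| 101011111001001111
--------------------
  111111111001011111

Answer: 111111111001011111 (261727)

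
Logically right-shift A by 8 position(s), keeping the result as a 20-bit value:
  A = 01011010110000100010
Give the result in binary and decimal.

Logical shift right by 8: drop the bottom 8 bit(s), prepend 8 zero(s) on the left.
  01011010110000100010  ->  keep [010110101100], discard [00100010], prepend 00000000
= 00000000010110101100

Answer: 00000000010110101100 (1452)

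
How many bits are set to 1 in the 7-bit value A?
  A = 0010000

0010000
1-bits at positions (from bit 0 = LSB): 4
Count = 1

Answer: 1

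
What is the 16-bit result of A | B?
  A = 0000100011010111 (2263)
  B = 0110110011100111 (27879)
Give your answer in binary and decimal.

Apply | to each column (1 where either bit is 1):
  0000100011010111
| 0110110011100111
------------------
  0110110011110111

Answer: 0110110011110111 (27895)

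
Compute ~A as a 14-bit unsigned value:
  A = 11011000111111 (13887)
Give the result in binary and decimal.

Flip each bit (0->1, 1->0):
  11011000111111
  00100111000000

Answer: 00100111000000 (2496)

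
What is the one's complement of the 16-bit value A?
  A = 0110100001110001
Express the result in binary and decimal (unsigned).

Flip each bit (0->1, 1->0):
  0110100001110001
  1001011110001110

Answer: 1001011110001110 (38798)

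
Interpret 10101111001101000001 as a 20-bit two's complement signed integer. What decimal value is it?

MSB is 1, so the value is negative. Find the magnitude:
1. Invert bits:  01010000110010111110
2. Add 1:        01010000110010111111  = 330943
3. Apply sign:   -330943

Answer: -330943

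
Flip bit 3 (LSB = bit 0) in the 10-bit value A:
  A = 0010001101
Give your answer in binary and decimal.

Mask = 1 << 3 = 0000001000
Bit 3 of A is 1; XOR with the mask flips it to 0.
  0010001101
^ 0000001000
------------
  0010000101

Answer: 0010000101 (133)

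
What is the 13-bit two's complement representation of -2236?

1. Binary of +2236:  0100010111100
2. Invert bits:     1011101000011
3. Add 1:           1011101000100

Answer: 1011101000100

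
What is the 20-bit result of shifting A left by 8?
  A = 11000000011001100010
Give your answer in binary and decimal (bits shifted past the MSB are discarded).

Shift left by 8: drop the top 8 bit(s), append 8 zero(s) on the right.
  11000000011001100010  ->  discard [11000000], keep [011001100010], append 00000000
= 01100110001000000000

Answer: 01100110001000000000 (418304)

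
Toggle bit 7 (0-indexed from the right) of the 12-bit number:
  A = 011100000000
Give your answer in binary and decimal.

Mask = 1 << 7 = 000010000000
Bit 7 of A is 0; XOR with the mask flips it to 1.
  011100000000
^ 000010000000
--------------
  011110000000

Answer: 011110000000 (1920)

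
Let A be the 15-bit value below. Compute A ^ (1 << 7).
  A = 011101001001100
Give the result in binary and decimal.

Mask = 1 << 7 = 000000010000000
Bit 7 of A is 0; XOR with the mask flips it to 1.
  011101001001100
^ 000000010000000
-----------------
  011101011001100

Answer: 011101011001100 (15052)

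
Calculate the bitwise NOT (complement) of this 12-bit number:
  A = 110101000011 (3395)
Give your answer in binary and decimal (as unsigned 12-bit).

Flip each bit (0->1, 1->0):
  110101000011
  001010111100

Answer: 001010111100 (700)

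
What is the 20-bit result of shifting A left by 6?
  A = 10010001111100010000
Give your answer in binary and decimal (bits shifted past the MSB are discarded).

Shift left by 6: drop the top 6 bit(s), append 6 zero(s) on the right.
  10010001111100010000  ->  discard [100100], keep [01111100010000], append 000000
= 01111100010000000000

Answer: 01111100010000000000 (508928)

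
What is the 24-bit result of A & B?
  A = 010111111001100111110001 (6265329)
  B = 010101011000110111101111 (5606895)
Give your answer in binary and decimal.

Apply & to each column (1 only where both bits are 1):
  010111111001100111110001
& 010101011000110111101111
--------------------------
  010101011000100111100001

Answer: 010101011000100111100001 (5605857)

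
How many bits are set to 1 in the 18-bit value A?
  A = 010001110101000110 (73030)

010001110101000110
1-bits at positions (from bit 0 = LSB): 1, 2, 6, 8, 10, 11, 12, 16
Count = 8

Answer: 8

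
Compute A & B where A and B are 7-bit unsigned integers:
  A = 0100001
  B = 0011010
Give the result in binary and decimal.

Apply & to each column (1 only where both bits are 1):
  0100001
& 0011010
---------
  0000000

Answer: 0000000 (0)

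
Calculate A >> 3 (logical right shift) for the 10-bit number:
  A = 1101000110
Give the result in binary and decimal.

Logical shift right by 3: drop the bottom 3 bit(s), prepend 3 zero(s) on the left.
  1101000110  ->  keep [1101000], discard [110], prepend 000
= 0001101000

Answer: 0001101000 (104)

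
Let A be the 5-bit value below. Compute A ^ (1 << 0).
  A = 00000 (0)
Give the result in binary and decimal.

Mask = 1 << 0 = 00001
Bit 0 of A is 0; XOR with the mask flips it to 1.
  00000
^ 00001
-------
  00001

Answer: 00001 (1)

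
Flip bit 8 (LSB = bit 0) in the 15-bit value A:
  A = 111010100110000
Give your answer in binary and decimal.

Mask = 1 << 8 = 000000100000000
Bit 8 of A is 1; XOR with the mask flips it to 0.
  111010100110000
^ 000000100000000
-----------------
  111010000110000

Answer: 111010000110000 (29744)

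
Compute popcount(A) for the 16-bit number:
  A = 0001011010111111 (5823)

0001011010111111
1-bits at positions (from bit 0 = LSB): 0, 1, 2, 3, 4, 5, 7, 9, 10, 12
Count = 10

Answer: 10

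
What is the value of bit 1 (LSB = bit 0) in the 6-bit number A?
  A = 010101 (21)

Bit 1 is the 2nd from the right.
  010101
      ^
That bit is 0.

Answer: 0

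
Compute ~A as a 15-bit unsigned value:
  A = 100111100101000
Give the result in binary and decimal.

Flip each bit (0->1, 1->0):
  100111100101000
  011000011010111

Answer: 011000011010111 (12503)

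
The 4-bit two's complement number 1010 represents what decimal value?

MSB is 1, so the value is negative. Find the magnitude:
1. Invert bits:  0101
2. Add 1:        0110  = 6
3. Apply sign:   -6

Answer: -6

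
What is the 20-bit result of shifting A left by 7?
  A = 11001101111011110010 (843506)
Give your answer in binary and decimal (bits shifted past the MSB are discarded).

Shift left by 7: drop the top 7 bit(s), append 7 zero(s) on the right.
  11001101111011110010  ->  discard [1100110], keep [1111011110010], append 0000000
= 11110111100100000000

Answer: 11110111100100000000 (1014016)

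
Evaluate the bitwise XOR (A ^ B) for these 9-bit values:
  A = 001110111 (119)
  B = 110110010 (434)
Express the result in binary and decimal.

Apply ^ to each column (1 where bits differ):
  001110111
^ 110110010
-----------
  111000101

Answer: 111000101 (453)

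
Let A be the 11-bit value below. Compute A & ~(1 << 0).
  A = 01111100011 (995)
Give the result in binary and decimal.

Mask = ~(1 << 0) = 11111111110
Bit 0 of A is 1, so AND-ing with the mask clears it to 0.
  01111100011
& 11111111110
-------------
  01111100010

Answer: 01111100010 (994)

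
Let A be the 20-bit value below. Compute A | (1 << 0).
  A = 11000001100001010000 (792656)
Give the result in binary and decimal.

Mask = 1 << 0 = 00000000000000000001
Bit 0 of A is 0, so OR-ing with the mask flips it to 1.
  11000001100001010000
| 00000000000000000001
----------------------
  11000001100001010001

Answer: 11000001100001010001 (792657)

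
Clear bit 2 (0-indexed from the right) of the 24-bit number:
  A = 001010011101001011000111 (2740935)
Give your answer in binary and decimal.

Mask = ~(1 << 2) = 111111111111111111111011
Bit 2 of A is 1, so AND-ing with the mask clears it to 0.
  001010011101001011000111
& 111111111111111111111011
--------------------------
  001010011101001011000011

Answer: 001010011101001011000011 (2740931)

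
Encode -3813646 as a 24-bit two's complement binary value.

1. Binary of +3813646:  001110100011000100001110
2. Invert bits:     110001011100111011110001
3. Add 1:           110001011100111011110010

Answer: 110001011100111011110010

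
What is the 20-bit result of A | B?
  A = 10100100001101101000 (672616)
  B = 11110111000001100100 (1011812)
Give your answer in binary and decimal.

Apply | to each column (1 where either bit is 1):
  10100100001101101000
| 11110111000001100100
----------------------
  11110111001101101100

Answer: 11110111001101101100 (1012588)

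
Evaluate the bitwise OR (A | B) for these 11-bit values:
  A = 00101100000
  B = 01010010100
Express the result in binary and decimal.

Apply | to each column (1 where either bit is 1):
  00101100000
| 01010010100
-------------
  01111110100

Answer: 01111110100 (1012)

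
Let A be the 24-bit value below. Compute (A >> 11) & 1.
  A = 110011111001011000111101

Bit 11 is the 12th from the right.
  110011111001011000111101
              ^
That bit is 0.

Answer: 0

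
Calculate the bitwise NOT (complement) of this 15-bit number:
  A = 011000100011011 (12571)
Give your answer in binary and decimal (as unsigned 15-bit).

Flip each bit (0->1, 1->0):
  011000100011011
  100111011100100

Answer: 100111011100100 (20196)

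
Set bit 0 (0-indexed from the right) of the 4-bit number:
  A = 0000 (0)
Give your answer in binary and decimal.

Mask = 1 << 0 = 0001
Bit 0 of A is 0, so OR-ing with the mask flips it to 1.
  0000
| 0001
------
  0001

Answer: 0001 (1)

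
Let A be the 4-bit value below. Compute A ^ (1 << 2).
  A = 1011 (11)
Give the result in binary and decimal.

Mask = 1 << 2 = 0100
Bit 2 of A is 0; XOR with the mask flips it to 1.
  1011
^ 0100
------
  1111

Answer: 1111 (15)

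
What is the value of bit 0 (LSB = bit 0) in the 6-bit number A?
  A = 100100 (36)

Bit 0 is the 1st from the right.
  100100
       ^
That bit is 0.

Answer: 0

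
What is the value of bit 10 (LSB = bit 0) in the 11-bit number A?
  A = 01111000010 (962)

Bit 10 is the 11th from the right.
  01111000010
  ^
That bit is 0.

Answer: 0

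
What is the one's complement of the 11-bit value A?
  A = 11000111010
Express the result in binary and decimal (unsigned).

Flip each bit (0->1, 1->0):
  11000111010
  00111000101

Answer: 00111000101 (453)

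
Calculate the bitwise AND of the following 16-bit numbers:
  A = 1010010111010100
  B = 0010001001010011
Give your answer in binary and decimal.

Apply & to each column (1 only where both bits are 1):
  1010010111010100
& 0010001001010011
------------------
  0010000001010000

Answer: 0010000001010000 (8272)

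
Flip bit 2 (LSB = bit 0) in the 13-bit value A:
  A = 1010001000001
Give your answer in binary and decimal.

Mask = 1 << 2 = 0000000000100
Bit 2 of A is 0; XOR with the mask flips it to 1.
  1010001000001
^ 0000000000100
---------------
  1010001000101

Answer: 1010001000101 (5189)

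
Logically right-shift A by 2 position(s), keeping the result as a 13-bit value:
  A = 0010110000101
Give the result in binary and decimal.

Logical shift right by 2: drop the bottom 2 bit(s), prepend 2 zero(s) on the left.
  0010110000101  ->  keep [00101100001], discard [01], prepend 00
= 0000101100001

Answer: 0000101100001 (353)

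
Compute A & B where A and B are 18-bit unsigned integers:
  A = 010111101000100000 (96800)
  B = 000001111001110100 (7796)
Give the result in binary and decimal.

Apply & to each column (1 only where both bits are 1):
  010111101000100000
& 000001111001110100
--------------------
  000001101000100000

Answer: 000001101000100000 (6688)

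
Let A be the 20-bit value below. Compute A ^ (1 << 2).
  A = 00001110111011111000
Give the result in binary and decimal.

Mask = 1 << 2 = 00000000000000000100
Bit 2 of A is 0; XOR with the mask flips it to 1.
  00001110111011111000
^ 00000000000000000100
----------------------
  00001110111011111100

Answer: 00001110111011111100 (61180)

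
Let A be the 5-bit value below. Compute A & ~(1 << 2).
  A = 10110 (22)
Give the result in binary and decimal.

Mask = ~(1 << 2) = 11011
Bit 2 of A is 1, so AND-ing with the mask clears it to 0.
  10110
& 11011
-------
  10010

Answer: 10010 (18)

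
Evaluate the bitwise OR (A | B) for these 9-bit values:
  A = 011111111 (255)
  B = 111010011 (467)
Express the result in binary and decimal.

Apply | to each column (1 where either bit is 1):
  011111111
| 111010011
-----------
  111111111

Answer: 111111111 (511)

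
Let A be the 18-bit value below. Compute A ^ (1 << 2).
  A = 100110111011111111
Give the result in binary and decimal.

Mask = 1 << 2 = 000000000000000100
Bit 2 of A is 1; XOR with the mask flips it to 0.
  100110111011111111
^ 000000000000000100
--------------------
  100110111011111011

Answer: 100110111011111011 (159483)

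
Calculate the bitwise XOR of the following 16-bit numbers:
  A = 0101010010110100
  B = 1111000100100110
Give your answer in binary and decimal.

Apply ^ to each column (1 where bits differ):
  0101010010110100
^ 1111000100100110
------------------
  1010010110010010

Answer: 1010010110010010 (42386)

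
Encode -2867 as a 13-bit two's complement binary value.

1. Binary of +2867:  0101100110011
2. Invert bits:     1010011001100
3. Add 1:           1010011001101

Answer: 1010011001101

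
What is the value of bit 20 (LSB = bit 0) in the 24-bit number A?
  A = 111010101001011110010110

Bit 20 is the 21st from the right.
  111010101001011110010110
     ^
That bit is 0.

Answer: 0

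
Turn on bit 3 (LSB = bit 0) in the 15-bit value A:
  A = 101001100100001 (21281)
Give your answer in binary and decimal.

Mask = 1 << 3 = 000000000001000
Bit 3 of A is 0, so OR-ing with the mask flips it to 1.
  101001100100001
| 000000000001000
-----------------
  101001100101001

Answer: 101001100101001 (21289)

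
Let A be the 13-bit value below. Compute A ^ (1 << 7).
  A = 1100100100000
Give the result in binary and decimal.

Mask = 1 << 7 = 0000010000000
Bit 7 of A is 0; XOR with the mask flips it to 1.
  1100100100000
^ 0000010000000
---------------
  1100110100000

Answer: 1100110100000 (6560)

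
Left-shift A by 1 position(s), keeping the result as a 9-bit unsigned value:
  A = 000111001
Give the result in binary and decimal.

Shift left by 1: drop the top 1 bit(s), append 1 zero(s) on the right.
  000111001  ->  discard [0], keep [00111001], append 0
= 001110010

Answer: 001110010 (114)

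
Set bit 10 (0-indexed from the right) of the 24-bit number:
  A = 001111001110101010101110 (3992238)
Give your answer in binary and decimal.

Mask = 1 << 10 = 000000000000010000000000
Bit 10 of A is 0, so OR-ing with the mask flips it to 1.
  001111001110101010101110
| 000000000000010000000000
--------------------------
  001111001110111010101110

Answer: 001111001110111010101110 (3993262)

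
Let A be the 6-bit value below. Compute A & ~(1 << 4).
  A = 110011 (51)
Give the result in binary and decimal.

Mask = ~(1 << 4) = 101111
Bit 4 of A is 1, so AND-ing with the mask clears it to 0.
  110011
& 101111
--------
  100011

Answer: 100011 (35)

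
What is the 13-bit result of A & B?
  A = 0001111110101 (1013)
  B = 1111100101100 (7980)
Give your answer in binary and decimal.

Apply & to each column (1 only where both bits are 1):
  0001111110101
& 1111100101100
---------------
  0001100100100

Answer: 0001100100100 (804)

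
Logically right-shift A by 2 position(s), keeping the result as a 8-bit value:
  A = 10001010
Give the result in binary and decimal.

Logical shift right by 2: drop the bottom 2 bit(s), prepend 2 zero(s) on the left.
  10001010  ->  keep [100010], discard [10], prepend 00
= 00100010

Answer: 00100010 (34)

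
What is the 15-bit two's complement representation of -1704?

1. Binary of +1704:  000011010101000
2. Invert bits:     111100101010111
3. Add 1:           111100101011000

Answer: 111100101011000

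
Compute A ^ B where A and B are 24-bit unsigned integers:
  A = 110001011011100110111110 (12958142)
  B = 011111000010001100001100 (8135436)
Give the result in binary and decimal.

Apply ^ to each column (1 where bits differ):
  110001011011100110111110
^ 011111000010001100001100
--------------------------
  101110011001101010110010

Answer: 101110011001101010110010 (12163762)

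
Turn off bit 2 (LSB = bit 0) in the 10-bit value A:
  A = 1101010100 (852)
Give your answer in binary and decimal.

Mask = ~(1 << 2) = 1111111011
Bit 2 of A is 1, so AND-ing with the mask clears it to 0.
  1101010100
& 1111111011
------------
  1101010000

Answer: 1101010000 (848)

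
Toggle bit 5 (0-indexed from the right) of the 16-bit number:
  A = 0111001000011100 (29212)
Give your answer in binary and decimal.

Mask = 1 << 5 = 0000000000100000
Bit 5 of A is 0; XOR with the mask flips it to 1.
  0111001000011100
^ 0000000000100000
------------------
  0111001000111100

Answer: 0111001000111100 (29244)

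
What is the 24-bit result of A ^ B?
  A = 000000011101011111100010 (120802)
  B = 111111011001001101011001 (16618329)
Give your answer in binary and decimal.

Apply ^ to each column (1 where bits differ):
  000000011101011111100010
^ 111111011001001101011001
--------------------------
  111111000100010010111011

Answer: 111111000100010010111011 (16532667)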